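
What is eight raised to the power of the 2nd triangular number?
Convert eight (English words) → 8 (decimal)
Convert the 2nd triangular number (triangular index) → 2×3/2 = 3 (decimal)
Compute 8 ^ 3 = 512
512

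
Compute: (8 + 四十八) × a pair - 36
Convert 四十八 (Chinese numeral) → 4×10 + 8 = 48 (decimal)
Convert a pair (colloquial) → 2 (decimal)
Expression in decimal: (8 + 48) × 2 - 36
Parentheses first: 8 + 48 = 56
Multiply: 56 × 2 = 112
Subtract: 112 - 36 = 76
76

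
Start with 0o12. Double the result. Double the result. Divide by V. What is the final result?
Convert 0o12 (octal) → 1×8 + 2 = 10 (decimal)
Start: 10
10 × 2 = 20
20 × 2 = 40
Convert V (Roman numeral) → 5 (decimal)
40 ÷ 5 = 8
8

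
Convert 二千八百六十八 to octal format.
Convert 二千八百六十八 (Chinese numeral) → 2×1000 + 8×100 + 6×10 + 8 = 2868 (decimal)
Convert 2868 (decimal) → 2868 = 5×512 + 4×64 + 6×8 + 4 → 0o5464 (octal)
0o5464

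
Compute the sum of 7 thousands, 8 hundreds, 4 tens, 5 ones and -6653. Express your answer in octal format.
Convert 7 thousands, 8 hundreds, 4 tens, 5 ones (place-value notation) → 7×1000 + 8×100 + 4×10 + 5 = 7845 (decimal)
Compute 7845 + -6653 = 1192
Convert 1192 (decimal) → 1192 = 2×512 + 2×64 + 5×8 → 0o2250 (octal)
0o2250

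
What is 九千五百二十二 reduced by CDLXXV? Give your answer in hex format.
Convert 九千五百二十二 (Chinese numeral) → 9×1000 + 5×100 + 2×10 + 2 = 9522 (decimal)
Convert CDLXXV (Roman numeral) → 400 + 50 + 10 + 10 + 5 = 475 (decimal)
Compute 9522 - 475 = 9047
Convert 9047 (decimal) → 9047 = 2×4096 + 3×256 + 5×16 + 7 → 0x2357 (hexadecimal)
0x2357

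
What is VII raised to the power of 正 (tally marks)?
Convert VII (Roman numeral) → 5 + 1 + 1 = 7 (decimal)
Convert 正 (tally marks) → 5 (decimal)
Compute 7 ^ 5 = 16807
16807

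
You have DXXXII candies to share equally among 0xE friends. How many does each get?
Convert DXXXII (Roman numeral) → 500 + 10 + 10 + 10 + 1 + 1 = 532 (decimal)
Convert 0xE (hexadecimal) → 14 (decimal)
Compute 532 ÷ 14 = 38
38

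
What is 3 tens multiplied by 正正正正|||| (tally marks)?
Convert 3 tens (place-value notation) → 3×10 = 30 (decimal)
Convert 正正正正|||| (tally marks) → 5 + 5 + 5 + 5 + 4 = 24 (decimal)
Compute 30 × 24 = 720
720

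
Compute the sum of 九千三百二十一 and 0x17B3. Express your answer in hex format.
Convert 九千三百二十一 (Chinese numeral) → 9×1000 + 3×100 + 2×10 + 1 = 9321 (decimal)
Convert 0x17B3 (hexadecimal) → 1×4096 + 7×256 + 11×16 + 3 = 6067 (decimal)
Compute 9321 + 6067 = 15388
Convert 15388 (decimal) → 15388 = 3×4096 + 12×256 + 1×16 + 12 → 0x3C1C (hexadecimal)
0x3C1C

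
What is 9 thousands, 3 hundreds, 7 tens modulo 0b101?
Convert 9 thousands, 3 hundreds, 7 tens (place-value notation) → 9×1000 + 3×100 + 7×10 = 9370 (decimal)
Convert 0b101 (binary) → 4 + 1 = 5 (decimal)
Compute 9370 mod 5 = 0
0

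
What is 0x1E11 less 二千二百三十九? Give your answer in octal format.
Convert 0x1E11 (hexadecimal) → 1×4096 + 14×256 + 1×16 + 1 = 7697 (decimal)
Convert 二千二百三十九 (Chinese numeral) → 2×1000 + 2×100 + 3×10 + 9 = 2239 (decimal)
Compute 7697 - 2239 = 5458
Convert 5458 (decimal) → 5458 = 1×4096 + 2×512 + 5×64 + 2×8 + 2 → 0o12522 (octal)
0o12522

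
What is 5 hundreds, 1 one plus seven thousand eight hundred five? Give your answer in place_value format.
Convert 5 hundreds, 1 one (place-value notation) → 5×100 + 1 = 501 (decimal)
Convert seven thousand eight hundred five (English words) → 7×1000 + 8×100 + 5 = 7805 (decimal)
Compute 501 + 7805 = 8306
Convert 8306 (decimal) → 8306 = 8×1000 + 3×100 + 6 → 8 thousands, 3 hundreds, 6 ones (place-value notation)
8 thousands, 3 hundreds, 6 ones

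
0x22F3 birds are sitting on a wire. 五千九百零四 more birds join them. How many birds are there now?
Convert 0x22F3 (hexadecimal) → 2×4096 + 2×256 + 15×16 + 3 = 8947 (decimal)
Convert 五千九百零四 (Chinese numeral) → 5×1000 + 9×100 + 4 = 5904 (decimal)
Compute 8947 + 5904 = 14851
14851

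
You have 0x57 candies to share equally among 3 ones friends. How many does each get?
Convert 0x57 (hexadecimal) → 5×16 + 7 = 87 (decimal)
Convert 3 ones (place-value notation) → 3 (decimal)
Compute 87 ÷ 3 = 29
29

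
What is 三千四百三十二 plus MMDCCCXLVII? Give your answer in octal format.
Convert 三千四百三十二 (Chinese numeral) → 3×1000 + 4×100 + 3×10 + 2 = 3432 (decimal)
Convert MMDCCCXLVII (Roman numeral) → 1000 + 1000 + 500 + 100 + 100 + 100 + 40 + 5 + 1 + 1 = 2847 (decimal)
Compute 3432 + 2847 = 6279
Convert 6279 (decimal) → 6279 = 1×4096 + 4×512 + 2×64 + 7 → 0o14207 (octal)
0o14207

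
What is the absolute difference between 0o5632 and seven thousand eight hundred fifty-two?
Convert 0o5632 (octal) → 5×512 + 6×64 + 3×8 + 2 = 2970 (decimal)
Convert seven thousand eight hundred fifty-two (English words) → 7×1000 + 8×100 + 52 = 7852 (decimal)
Compute |2970 - 7852| = 4882
4882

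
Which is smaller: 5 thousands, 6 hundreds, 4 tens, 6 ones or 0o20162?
Convert 5 thousands, 6 hundreds, 4 tens, 6 ones (place-value notation) → 5×1000 + 6×100 + 4×10 + 6 = 5646 (decimal)
Convert 0o20162 (octal) → 2×4096 + 1×64 + 6×8 + 2 = 8306 (decimal)
Compare 5646 vs 8306: smaller = 5646
5646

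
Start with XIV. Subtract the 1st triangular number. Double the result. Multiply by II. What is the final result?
Convert XIV (Roman numeral) → 10 + 4 = 14 (decimal)
Start: 14
Convert the 1st triangular number (triangular index) → 1×2/2 = 1 (decimal)
14 - 1 = 13
13 × 2 = 26
Convert II (Roman numeral) → 1 + 1 = 2 (decimal)
26 × 2 = 52
52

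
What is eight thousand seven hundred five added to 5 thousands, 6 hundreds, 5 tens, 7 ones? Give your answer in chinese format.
Convert eight thousand seven hundred five (English words) → 8×1000 + 7×100 + 5 = 8705 (decimal)
Convert 5 thousands, 6 hundreds, 5 tens, 7 ones (place-value notation) → 5×1000 + 6×100 + 5×10 + 7 = 5657 (decimal)
Compute 8705 + 5657 = 14362
Convert 14362 (decimal) → 14362 = 1×10000 + 4×1000 + 3×100 + 6×10 + 2 → 一万四千三百六十二 (Chinese numeral)
一万四千三百六十二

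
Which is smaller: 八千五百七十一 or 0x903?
Convert 八千五百七十一 (Chinese numeral) → 8×1000 + 5×100 + 7×10 + 1 = 8571 (decimal)
Convert 0x903 (hexadecimal) → 9×256 + 3 = 2307 (decimal)
Compare 8571 vs 2307: smaller = 2307
2307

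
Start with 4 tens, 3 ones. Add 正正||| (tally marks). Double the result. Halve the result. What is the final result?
Convert 4 tens, 3 ones (place-value notation) → 4×10 + 3 = 43 (decimal)
Start: 43
Convert 正正||| (tally marks) → 5 + 5 + 3 = 13 (decimal)
43 + 13 = 56
56 × 2 = 112
112 ÷ 2 = 56
56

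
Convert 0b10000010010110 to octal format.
Convert 0b10000010010110 (binary) → 8192 + 128 + 16 + 4 + 2 = 8342 (decimal)
Convert 8342 (decimal) → 8342 = 2×4096 + 2×64 + 2×8 + 6 → 0o20226 (octal)
0o20226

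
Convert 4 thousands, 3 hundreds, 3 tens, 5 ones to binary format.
Convert 4 thousands, 3 hundreds, 3 tens, 5 ones (place-value notation) → 4×1000 + 3×100 + 3×10 + 5 = 4335 (decimal)
Convert 4335 (decimal) → 4335 = 4096 + 128 + 64 + 32 + 8 + 4 + 2 + 1 → 0b1000011101111 (binary)
0b1000011101111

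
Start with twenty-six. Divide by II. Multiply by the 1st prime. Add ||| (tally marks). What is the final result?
Convert twenty-six (English words) → 26 (decimal)
Start: 26
Convert II (Roman numeral) → 1 + 1 = 2 (decimal)
26 ÷ 2 = 13
Convert the 1st prime (prime index) → 2 (decimal)
13 × 2 = 26
Convert ||| (tally marks) → 3 (decimal)
26 + 3 = 29
29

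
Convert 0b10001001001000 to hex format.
Convert 0b10001001001000 (binary) → 8192 + 512 + 64 + 8 = 8776 (decimal)
Convert 8776 (decimal) → 8776 = 2×4096 + 2×256 + 4×16 + 8 → 0x2248 (hexadecimal)
0x2248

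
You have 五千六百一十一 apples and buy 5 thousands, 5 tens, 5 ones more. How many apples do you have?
Convert 五千六百一十一 (Chinese numeral) → 5×1000 + 6×100 + 1×10 + 1 = 5611 (decimal)
Convert 5 thousands, 5 tens, 5 ones (place-value notation) → 5×1000 + 5×10 + 5 = 5055 (decimal)
Compute 5611 + 5055 = 10666
10666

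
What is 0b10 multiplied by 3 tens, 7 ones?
Convert 0b10 (binary) → 2 (decimal)
Convert 3 tens, 7 ones (place-value notation) → 3×10 + 7 = 37 (decimal)
Compute 2 × 37 = 74
74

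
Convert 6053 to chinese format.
Convert 6053 (decimal) → 6053 = 6×1000 + 5×10 + 3 → 六千零五十三 (Chinese numeral)
六千零五十三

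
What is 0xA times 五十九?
Convert 0xA (hexadecimal) → 10 (decimal)
Convert 五十九 (Chinese numeral) → 5×10 + 9 = 59 (decimal)
Compute 10 × 59 = 590
590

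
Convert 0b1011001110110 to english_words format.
Convert 0b1011001110110 (binary) → 4096 + 1024 + 512 + 64 + 32 + 16 + 4 + 2 = 5750 (decimal)
Convert 5750 (decimal) → 5750 = 5×1000 + 7×100 + 50 → five thousand seven hundred fifty (English words)
five thousand seven hundred fifty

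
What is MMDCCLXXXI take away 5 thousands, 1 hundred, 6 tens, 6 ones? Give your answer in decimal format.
Convert MMDCCLXXXI (Roman numeral) → 1000 + 1000 + 500 + 100 + 100 + 50 + 10 + 10 + 10 + 1 = 2781 (decimal)
Convert 5 thousands, 1 hundred, 6 tens, 6 ones (place-value notation) → 5×1000 + 1×100 + 6×10 + 6 = 5166 (decimal)
Compute 2781 - 5166 = -2385
-2385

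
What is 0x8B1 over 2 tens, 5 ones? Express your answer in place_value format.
Convert 0x8B1 (hexadecimal) → 8×256 + 11×16 + 1 = 2225 (decimal)
Convert 2 tens, 5 ones (place-value notation) → 2×10 + 5 = 25 (decimal)
Compute 2225 ÷ 25 = 89
Convert 89 (decimal) → 89 = 8×10 + 9 → 8 tens, 9 ones (place-value notation)
8 tens, 9 ones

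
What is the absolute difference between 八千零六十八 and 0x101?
Convert 八千零六十八 (Chinese numeral) → 8×1000 + 6×10 + 8 = 8068 (decimal)
Convert 0x101 (hexadecimal) → 1×256 + 1 = 257 (decimal)
Compute |8068 - 257| = 7811
7811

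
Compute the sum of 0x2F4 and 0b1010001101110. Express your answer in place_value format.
Convert 0x2F4 (hexadecimal) → 2×256 + 15×16 + 4 = 756 (decimal)
Convert 0b1010001101110 (binary) → 4096 + 1024 + 64 + 32 + 8 + 4 + 2 = 5230 (decimal)
Compute 756 + 5230 = 5986
Convert 5986 (decimal) → 5986 = 5×1000 + 9×100 + 8×10 + 6 → 5 thousands, 9 hundreds, 8 tens, 6 ones (place-value notation)
5 thousands, 9 hundreds, 8 tens, 6 ones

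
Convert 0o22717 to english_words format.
Convert 0o22717 (octal) → 2×4096 + 2×512 + 7×64 + 1×8 + 7 = 9679 (decimal)
Convert 9679 (decimal) → 9679 = 9×1000 + 6×100 + 79 → nine thousand six hundred seventy-nine (English words)
nine thousand six hundred seventy-nine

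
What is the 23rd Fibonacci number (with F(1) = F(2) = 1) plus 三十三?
The 23rd Fibonacci number (with F(1) = F(2) = 1) = 28657
Convert 三十三 (Chinese numeral) → 3×10 + 3 = 33 (decimal)
Compute 28657 + 33 = 28690
28690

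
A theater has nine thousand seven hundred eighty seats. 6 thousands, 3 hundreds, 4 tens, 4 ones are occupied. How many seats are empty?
Convert nine thousand seven hundred eighty (English words) → 9×1000 + 7×100 + 80 = 9780 (decimal)
Convert 6 thousands, 3 hundreds, 4 tens, 4 ones (place-value notation) → 6×1000 + 3×100 + 4×10 + 4 = 6344 (decimal)
Compute 9780 - 6344 = 3436
3436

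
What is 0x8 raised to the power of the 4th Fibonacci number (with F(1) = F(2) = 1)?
Convert 0x8 (hexadecimal) → 8 (decimal)
Convert the 4th Fibonacci number (with F(1) = F(2) = 1) (Fibonacci index) → 1, 1, 2, 3 → 3 (decimal)
Compute 8 ^ 3 = 512
512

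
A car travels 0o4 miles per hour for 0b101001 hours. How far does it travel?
Convert 0o4 (octal) → 4 (decimal)
Convert 0b101001 (binary) → 32 + 8 + 1 = 41 (decimal)
Compute 4 × 41 = 164
164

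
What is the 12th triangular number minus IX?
The 12th triangular number = 12×13/2 = 78
Convert IX (Roman numeral) → 9 (decimal)
Compute 78 - 9 = 69
69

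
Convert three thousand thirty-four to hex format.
Convert three thousand thirty-four (English words) → 3×1000 + 34 = 3034 (decimal)
Convert 3034 (decimal) → 3034 = 11×256 + 13×16 + 10 → 0xBDA (hexadecimal)
0xBDA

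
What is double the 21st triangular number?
The 21st triangular number = 21×22/2 = 231
Compute 231 × 2 = 462
462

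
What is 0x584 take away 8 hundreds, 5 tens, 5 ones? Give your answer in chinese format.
Convert 0x584 (hexadecimal) → 5×256 + 8×16 + 4 = 1412 (decimal)
Convert 8 hundreds, 5 tens, 5 ones (place-value notation) → 8×100 + 5×10 + 5 = 855 (decimal)
Compute 1412 - 855 = 557
Convert 557 (decimal) → 557 = 5×100 + 5×10 + 7 → 五百五十七 (Chinese numeral)
五百五十七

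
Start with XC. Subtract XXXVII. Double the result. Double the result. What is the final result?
Convert XC (Roman numeral) → 90 (decimal)
Start: 90
Convert XXXVII (Roman numeral) → 10 + 10 + 10 + 5 + 1 + 1 = 37 (decimal)
90 - 37 = 53
53 × 2 = 106
106 × 2 = 212
212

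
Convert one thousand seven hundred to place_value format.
Convert one thousand seven hundred (English words) → 1×1000 + 7×100 = 1700 (decimal)
Convert 1700 (decimal) → 1700 = 1×1000 + 7×100 → 1 thousand, 7 hundreds (place-value notation)
1 thousand, 7 hundreds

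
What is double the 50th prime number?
The 50th prime number = 229
Compute 229 × 2 = 458
458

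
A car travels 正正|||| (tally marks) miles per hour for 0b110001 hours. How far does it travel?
Convert 正正|||| (tally marks) → 5 + 5 + 4 = 14 (decimal)
Convert 0b110001 (binary) → 32 + 16 + 1 = 49 (decimal)
Compute 14 × 49 = 686
686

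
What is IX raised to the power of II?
Convert IX (Roman numeral) → 9 (decimal)
Convert II (Roman numeral) → 1 + 1 = 2 (decimal)
Compute 9 ^ 2 = 81
81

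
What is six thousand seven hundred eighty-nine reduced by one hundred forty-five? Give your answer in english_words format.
Convert six thousand seven hundred eighty-nine (English words) → 6×1000 + 7×100 + 89 = 6789 (decimal)
Convert one hundred forty-five (English words) → 1×100 + 45 = 145 (decimal)
Compute 6789 - 145 = 6644
Convert 6644 (decimal) → 6644 = 6×1000 + 6×100 + 44 → six thousand six hundred forty-four (English words)
six thousand six hundred forty-four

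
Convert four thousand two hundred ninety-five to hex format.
Convert four thousand two hundred ninety-five (English words) → 4×1000 + 2×100 + 95 = 4295 (decimal)
Convert 4295 (decimal) → 4295 = 1×4096 + 12×16 + 7 → 0x10C7 (hexadecimal)
0x10C7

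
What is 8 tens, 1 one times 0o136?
Convert 8 tens, 1 one (place-value notation) → 8×10 + 1 = 81 (decimal)
Convert 0o136 (octal) → 1×64 + 3×8 + 6 = 94 (decimal)
Compute 81 × 94 = 7614
7614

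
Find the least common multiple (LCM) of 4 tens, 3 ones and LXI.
Convert 4 tens, 3 ones (place-value notation) → 4×10 + 3 = 43 (decimal)
Convert LXI (Roman numeral) → 50 + 10 + 1 = 61 (decimal)
Compute lcm(43, 61) = 2623
2623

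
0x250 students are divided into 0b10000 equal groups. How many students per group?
Convert 0x250 (hexadecimal) → 2×256 + 5×16 = 592 (decimal)
Convert 0b10000 (binary) → 16 (decimal)
Compute 592 ÷ 16 = 37
37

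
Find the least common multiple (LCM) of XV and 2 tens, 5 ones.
Convert XV (Roman numeral) → 10 + 5 = 15 (decimal)
Convert 2 tens, 5 ones (place-value notation) → 2×10 + 5 = 25 (decimal)
Compute lcm(15, 25) = 75
75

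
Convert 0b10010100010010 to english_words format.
Convert 0b10010100010010 (binary) → 8192 + 1024 + 256 + 16 + 2 = 9490 (decimal)
Convert 9490 (decimal) → 9490 = 9×1000 + 4×100 + 90 → nine thousand four hundred ninety (English words)
nine thousand four hundred ninety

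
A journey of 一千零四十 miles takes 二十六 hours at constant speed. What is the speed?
Convert 一千零四十 (Chinese numeral) → 1×1000 + 4×10 = 1040 (decimal)
Convert 二十六 (Chinese numeral) → 2×10 + 6 = 26 (decimal)
Compute 1040 ÷ 26 = 40
40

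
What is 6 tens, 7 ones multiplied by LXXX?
Convert 6 tens, 7 ones (place-value notation) → 6×10 + 7 = 67 (decimal)
Convert LXXX (Roman numeral) → 50 + 10 + 10 + 10 = 80 (decimal)
Compute 67 × 80 = 5360
5360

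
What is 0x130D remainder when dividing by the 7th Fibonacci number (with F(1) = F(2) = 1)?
Convert 0x130D (hexadecimal) → 1×4096 + 3×256 + 13 = 4877 (decimal)
Convert the 7th Fibonacci number (with F(1) = F(2) = 1) (Fibonacci index) → 1, 1, 2, 3, 5, 8, 13 → 13 (decimal)
Compute 4877 mod 13 = 2
2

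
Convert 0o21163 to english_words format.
Convert 0o21163 (octal) → 2×4096 + 1×512 + 1×64 + 6×8 + 3 = 8819 (decimal)
Convert 8819 (decimal) → 8819 = 8×1000 + 8×100 + 19 → eight thousand eight hundred nineteen (English words)
eight thousand eight hundred nineteen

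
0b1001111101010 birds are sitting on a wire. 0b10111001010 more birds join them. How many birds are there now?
Convert 0b1001111101010 (binary) → 4096 + 512 + 256 + 128 + 64 + 32 + 8 + 2 = 5098 (decimal)
Convert 0b10111001010 (binary) → 1024 + 256 + 128 + 64 + 8 + 2 = 1482 (decimal)
Compute 5098 + 1482 = 6580
6580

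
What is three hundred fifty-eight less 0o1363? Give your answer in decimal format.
Convert three hundred fifty-eight (English words) → 3×100 + 58 = 358 (decimal)
Convert 0o1363 (octal) → 1×512 + 3×64 + 6×8 + 3 = 755 (decimal)
Compute 358 - 755 = -397
-397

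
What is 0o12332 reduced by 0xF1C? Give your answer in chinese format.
Convert 0o12332 (octal) → 1×4096 + 2×512 + 3×64 + 3×8 + 2 = 5338 (decimal)
Convert 0xF1C (hexadecimal) → 15×256 + 1×16 + 12 = 3868 (decimal)
Compute 5338 - 3868 = 1470
Convert 1470 (decimal) → 1470 = 1×1000 + 4×100 + 7×10 → 一千四百七十 (Chinese numeral)
一千四百七十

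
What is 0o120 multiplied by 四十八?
Convert 0o120 (octal) → 1×64 + 2×8 = 80 (decimal)
Convert 四十八 (Chinese numeral) → 4×10 + 8 = 48 (decimal)
Compute 80 × 48 = 3840
3840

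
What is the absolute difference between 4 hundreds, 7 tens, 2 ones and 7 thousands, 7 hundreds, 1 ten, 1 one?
Convert 4 hundreds, 7 tens, 2 ones (place-value notation) → 4×100 + 7×10 + 2 = 472 (decimal)
Convert 7 thousands, 7 hundreds, 1 ten, 1 one (place-value notation) → 7×1000 + 7×100 + 1×10 + 1 = 7711 (decimal)
Compute |472 - 7711| = 7239
7239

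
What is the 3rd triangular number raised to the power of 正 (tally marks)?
Convert the 3rd triangular number (triangular index) → 3×4/2 = 6 (decimal)
Convert 正 (tally marks) → 5 (decimal)
Compute 6 ^ 5 = 7776
7776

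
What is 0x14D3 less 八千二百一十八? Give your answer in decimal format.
Convert 0x14D3 (hexadecimal) → 1×4096 + 4×256 + 13×16 + 3 = 5331 (decimal)
Convert 八千二百一十八 (Chinese numeral) → 8×1000 + 2×100 + 1×10 + 8 = 8218 (decimal)
Compute 5331 - 8218 = -2887
-2887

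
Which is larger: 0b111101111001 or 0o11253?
Convert 0b111101111001 (binary) → 2048 + 1024 + 512 + 256 + 64 + 32 + 16 + 8 + 1 = 3961 (decimal)
Convert 0o11253 (octal) → 1×4096 + 1×512 + 2×64 + 5×8 + 3 = 4779 (decimal)
Compare 3961 vs 4779: larger = 4779
4779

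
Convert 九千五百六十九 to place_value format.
Convert 九千五百六十九 (Chinese numeral) → 9×1000 + 5×100 + 6×10 + 9 = 9569 (decimal)
Convert 9569 (decimal) → 9569 = 9×1000 + 5×100 + 6×10 + 9 → 9 thousands, 5 hundreds, 6 tens, 9 ones (place-value notation)
9 thousands, 5 hundreds, 6 tens, 9 ones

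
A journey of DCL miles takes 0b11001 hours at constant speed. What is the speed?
Convert DCL (Roman numeral) → 500 + 100 + 50 = 650 (decimal)
Convert 0b11001 (binary) → 16 + 8 + 1 = 25 (decimal)
Compute 650 ÷ 25 = 26
26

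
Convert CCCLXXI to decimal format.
Convert CCCLXXI (Roman numeral) → 100 + 100 + 100 + 50 + 10 + 10 + 1 = 371 (decimal)
371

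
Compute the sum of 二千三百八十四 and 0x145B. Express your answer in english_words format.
Convert 二千三百八十四 (Chinese numeral) → 2×1000 + 3×100 + 8×10 + 4 = 2384 (decimal)
Convert 0x145B (hexadecimal) → 1×4096 + 4×256 + 5×16 + 11 = 5211 (decimal)
Compute 2384 + 5211 = 7595
Convert 7595 (decimal) → 7595 = 7×1000 + 5×100 + 95 → seven thousand five hundred ninety-five (English words)
seven thousand five hundred ninety-five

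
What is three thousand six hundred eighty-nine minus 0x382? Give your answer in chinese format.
Convert three thousand six hundred eighty-nine (English words) → 3×1000 + 6×100 + 89 = 3689 (decimal)
Convert 0x382 (hexadecimal) → 3×256 + 8×16 + 2 = 898 (decimal)
Compute 3689 - 898 = 2791
Convert 2791 (decimal) → 2791 = 2×1000 + 7×100 + 9×10 + 1 → 二千七百九十一 (Chinese numeral)
二千七百九十一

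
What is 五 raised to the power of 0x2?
Convert 五 (Chinese numeral) → 5 (decimal)
Convert 0x2 (hexadecimal) → 2 (decimal)
Compute 5 ^ 2 = 25
25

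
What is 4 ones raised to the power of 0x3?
Convert 4 ones (place-value notation) → 4 (decimal)
Convert 0x3 (hexadecimal) → 3 (decimal)
Compute 4 ^ 3 = 64
64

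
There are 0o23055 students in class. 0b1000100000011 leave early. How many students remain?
Convert 0o23055 (octal) → 2×4096 + 3×512 + 5×8 + 5 = 9773 (decimal)
Convert 0b1000100000011 (binary) → 4096 + 256 + 2 + 1 = 4355 (decimal)
Compute 9773 - 4355 = 5418
5418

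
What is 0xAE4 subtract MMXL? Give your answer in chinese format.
Convert 0xAE4 (hexadecimal) → 10×256 + 14×16 + 4 = 2788 (decimal)
Convert MMXL (Roman numeral) → 1000 + 1000 + 40 = 2040 (decimal)
Compute 2788 - 2040 = 748
Convert 748 (decimal) → 748 = 7×100 + 4×10 + 8 → 七百四十八 (Chinese numeral)
七百四十八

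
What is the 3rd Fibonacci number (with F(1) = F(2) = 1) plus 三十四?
The 3rd Fibonacci number (with F(1) = F(2) = 1): 1, 1, 2 → 2
Convert 三十四 (Chinese numeral) → 3×10 + 4 = 34 (decimal)
Compute 2 + 34 = 36
36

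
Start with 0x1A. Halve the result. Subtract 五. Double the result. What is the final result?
Convert 0x1A (hexadecimal) → 1×16 + 10 = 26 (decimal)
Start: 26
26 ÷ 2 = 13
Convert 五 (Chinese numeral) → 5 (decimal)
13 - 5 = 8
8 × 2 = 16
16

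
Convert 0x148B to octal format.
Convert 0x148B (hexadecimal) → 1×4096 + 4×256 + 8×16 + 11 = 5259 (decimal)
Convert 5259 (decimal) → 5259 = 1×4096 + 2×512 + 2×64 + 1×8 + 3 → 0o12213 (octal)
0o12213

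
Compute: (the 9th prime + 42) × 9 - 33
Convert the 9th prime (prime index) → 23 (decimal)
Expression in decimal: (23 + 42) × 9 - 33
Parentheses first: 23 + 42 = 65
Multiply: 65 × 9 = 585
Subtract: 585 - 33 = 552
552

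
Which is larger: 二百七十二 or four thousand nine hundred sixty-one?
Convert 二百七十二 (Chinese numeral) → 2×100 + 7×10 + 2 = 272 (decimal)
Convert four thousand nine hundred sixty-one (English words) → 4×1000 + 9×100 + 61 = 4961 (decimal)
Compare 272 vs 4961: larger = 4961
4961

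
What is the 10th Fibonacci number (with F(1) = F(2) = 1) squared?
The 10th Fibonacci number (with F(1) = F(2) = 1): 1, 1, 2, 3, 5, 8, 13, 21, 34, 55 → 55
Compute 55² = 55 × 55 = 3025
3025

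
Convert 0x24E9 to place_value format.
Convert 0x24E9 (hexadecimal) → 2×4096 + 4×256 + 14×16 + 9 = 9449 (decimal)
Convert 9449 (decimal) → 9449 = 9×1000 + 4×100 + 4×10 + 9 → 9 thousands, 4 hundreds, 4 tens, 9 ones (place-value notation)
9 thousands, 4 hundreds, 4 tens, 9 ones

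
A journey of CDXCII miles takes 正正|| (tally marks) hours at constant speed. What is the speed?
Convert CDXCII (Roman numeral) → 400 + 90 + 1 + 1 = 492 (decimal)
Convert 正正|| (tally marks) → 5 + 5 + 2 = 12 (decimal)
Compute 492 ÷ 12 = 41
41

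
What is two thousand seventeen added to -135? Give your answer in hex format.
Convert two thousand seventeen (English words) → 2×1000 + 17 = 2017 (decimal)
Compute 2017 + -135 = 1882
Convert 1882 (decimal) → 1882 = 7×256 + 5×16 + 10 → 0x75A (hexadecimal)
0x75A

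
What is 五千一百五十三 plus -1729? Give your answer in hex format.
Convert 五千一百五十三 (Chinese numeral) → 5×1000 + 1×100 + 5×10 + 3 = 5153 (decimal)
Compute 5153 + -1729 = 3424
Convert 3424 (decimal) → 3424 = 13×256 + 6×16 → 0xD60 (hexadecimal)
0xD60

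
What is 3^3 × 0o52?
Convert 3^3 (power) → 27 (decimal)
Convert 0o52 (octal) → 5×8 + 2 = 42 (decimal)
Compute 27 × 42 = 1134
1134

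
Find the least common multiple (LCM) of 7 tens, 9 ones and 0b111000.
Convert 7 tens, 9 ones (place-value notation) → 7×10 + 9 = 79 (decimal)
Convert 0b111000 (binary) → 32 + 16 + 8 = 56 (decimal)
Compute lcm(79, 56) = 4424
4424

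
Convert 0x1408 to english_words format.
Convert 0x1408 (hexadecimal) → 1×4096 + 4×256 + 8 = 5128 (decimal)
Convert 5128 (decimal) → 5128 = 5×1000 + 1×100 + 28 → five thousand one hundred twenty-eight (English words)
five thousand one hundred twenty-eight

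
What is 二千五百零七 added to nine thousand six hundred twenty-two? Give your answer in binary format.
Convert 二千五百零七 (Chinese numeral) → 2×1000 + 5×100 + 7 = 2507 (decimal)
Convert nine thousand six hundred twenty-two (English words) → 9×1000 + 6×100 + 22 = 9622 (decimal)
Compute 2507 + 9622 = 12129
Convert 12129 (decimal) → 12129 = 8192 + 2048 + 1024 + 512 + 256 + 64 + 32 + 1 → 0b10111101100001 (binary)
0b10111101100001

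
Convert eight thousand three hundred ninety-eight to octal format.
Convert eight thousand three hundred ninety-eight (English words) → 8×1000 + 3×100 + 98 = 8398 (decimal)
Convert 8398 (decimal) → 8398 = 2×4096 + 3×64 + 1×8 + 6 → 0o20316 (octal)
0o20316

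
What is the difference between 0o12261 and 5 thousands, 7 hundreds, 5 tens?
Convert 0o12261 (octal) → 1×4096 + 2×512 + 2×64 + 6×8 + 1 = 5297 (decimal)
Convert 5 thousands, 7 hundreds, 5 tens (place-value notation) → 5×1000 + 7×100 + 5×10 = 5750 (decimal)
Difference: |5297 - 5750| = 453
453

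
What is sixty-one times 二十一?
Convert sixty-one (English words) → 61 (decimal)
Convert 二十一 (Chinese numeral) → 2×10 + 1 = 21 (decimal)
Compute 61 × 21 = 1281
1281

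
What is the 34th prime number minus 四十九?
The 34th prime number = 139
Convert 四十九 (Chinese numeral) → 4×10 + 9 = 49 (decimal)
Compute 139 - 49 = 90
90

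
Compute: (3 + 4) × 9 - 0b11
Convert 0b11 (binary) → 2 + 1 = 3 (decimal)
Expression in decimal: (3 + 4) × 9 - 3
Parentheses first: 3 + 4 = 7
Multiply: 7 × 9 = 63
Subtract: 63 - 3 = 60
60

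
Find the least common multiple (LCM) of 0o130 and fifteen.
Convert 0o130 (octal) → 1×64 + 3×8 = 88 (decimal)
Convert fifteen (English words) → 15 (decimal)
Compute lcm(88, 15) = 1320
1320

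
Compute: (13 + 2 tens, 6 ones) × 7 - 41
Convert 2 tens, 6 ones (place-value notation) → 2×10 + 6 = 26 (decimal)
Expression in decimal: (13 + 26) × 7 - 41
Parentheses first: 13 + 26 = 39
Multiply: 39 × 7 = 273
Subtract: 273 - 41 = 232
232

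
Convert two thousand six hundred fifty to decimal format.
Convert two thousand six hundred fifty (English words) → 2×1000 + 6×100 + 50 = 2650 (decimal)
2650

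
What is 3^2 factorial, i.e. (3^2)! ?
Convert 3^2 (power) → 9 (decimal)
Compute 9! = 362880
362880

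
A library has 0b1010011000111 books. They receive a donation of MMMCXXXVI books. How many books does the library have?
Convert 0b1010011000111 (binary) → 4096 + 1024 + 128 + 64 + 4 + 2 + 1 = 5319 (decimal)
Convert MMMCXXXVI (Roman numeral) → 1000 + 1000 + 1000 + 100 + 10 + 10 + 10 + 5 + 1 = 3136 (decimal)
Compute 5319 + 3136 = 8455
8455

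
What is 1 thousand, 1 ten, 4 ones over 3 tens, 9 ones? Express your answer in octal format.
Convert 1 thousand, 1 ten, 4 ones (place-value notation) → 1×1000 + 1×10 + 4 = 1014 (decimal)
Convert 3 tens, 9 ones (place-value notation) → 3×10 + 9 = 39 (decimal)
Compute 1014 ÷ 39 = 26
Convert 26 (decimal) → 26 = 3×8 + 2 → 0o32 (octal)
0o32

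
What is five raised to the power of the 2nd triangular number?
Convert five (English words) → 5 (decimal)
Convert the 2nd triangular number (triangular index) → 2×3/2 = 3 (decimal)
Compute 5 ^ 3 = 125
125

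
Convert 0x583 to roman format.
Convert 0x583 (hexadecimal) → 5×256 + 8×16 + 3 = 1411 (decimal)
Convert 1411 (decimal) → 1411 = 1000 + 400 + 10 + 1 → MCDXI (Roman numeral)
MCDXI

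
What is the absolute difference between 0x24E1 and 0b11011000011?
Convert 0x24E1 (hexadecimal) → 2×4096 + 4×256 + 14×16 + 1 = 9441 (decimal)
Convert 0b11011000011 (binary) → 1024 + 512 + 128 + 64 + 2 + 1 = 1731 (decimal)
Compute |9441 - 1731| = 7710
7710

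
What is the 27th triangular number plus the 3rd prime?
The 27th triangular number = 27×28/2 = 378
Convert the 3rd prime (prime index) → 5 (decimal)
Compute 378 + 5 = 383
383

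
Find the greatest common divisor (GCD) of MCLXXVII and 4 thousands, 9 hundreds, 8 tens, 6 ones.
Convert MCLXXVII (Roman numeral) → 1000 + 100 + 50 + 10 + 10 + 5 + 1 + 1 = 1177 (decimal)
Convert 4 thousands, 9 hundreds, 8 tens, 6 ones (place-value notation) → 4×1000 + 9×100 + 8×10 + 6 = 4986 (decimal)
Compute gcd(1177, 4986) = 1
1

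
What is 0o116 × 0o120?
Convert 0o116 (octal) → 1×64 + 1×8 + 6 = 78 (decimal)
Convert 0o120 (octal) → 1×64 + 2×8 = 80 (decimal)
Compute 78 × 80 = 6240
6240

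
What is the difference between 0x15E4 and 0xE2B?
Convert 0x15E4 (hexadecimal) → 1×4096 + 5×256 + 14×16 + 4 = 5604 (decimal)
Convert 0xE2B (hexadecimal) → 14×256 + 2×16 + 11 = 3627 (decimal)
Difference: |5604 - 3627| = 1977
1977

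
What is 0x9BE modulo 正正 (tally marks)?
Convert 0x9BE (hexadecimal) → 9×256 + 11×16 + 14 = 2494 (decimal)
Convert 正正 (tally marks) → 5 + 5 = 10 (decimal)
Compute 2494 mod 10 = 4
4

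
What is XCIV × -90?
Convert XCIV (Roman numeral) → 90 + 4 = 94 (decimal)
Compute 94 × -90 = -8460
-8460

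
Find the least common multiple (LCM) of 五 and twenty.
Convert 五 (Chinese numeral) → 5 (decimal)
Convert twenty (English words) → 20 (decimal)
Compute lcm(5, 20) = 20
20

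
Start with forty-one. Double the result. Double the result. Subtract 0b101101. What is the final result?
Convert forty-one (English words) → 41 (decimal)
Start: 41
41 × 2 = 82
82 × 2 = 164
Convert 0b101101 (binary) → 32 + 8 + 4 + 1 = 45 (decimal)
164 - 45 = 119
119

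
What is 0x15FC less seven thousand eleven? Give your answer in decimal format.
Convert 0x15FC (hexadecimal) → 1×4096 + 5×256 + 15×16 + 12 = 5628 (decimal)
Convert seven thousand eleven (English words) → 7×1000 + 11 = 7011 (decimal)
Compute 5628 - 7011 = -1383
-1383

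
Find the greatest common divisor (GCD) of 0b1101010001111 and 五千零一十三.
Convert 0b1101010001111 (binary) → 4096 + 2048 + 512 + 128 + 8 + 4 + 2 + 1 = 6799 (decimal)
Convert 五千零一十三 (Chinese numeral) → 5×1000 + 1×10 + 3 = 5013 (decimal)
Compute gcd(6799, 5013) = 1
1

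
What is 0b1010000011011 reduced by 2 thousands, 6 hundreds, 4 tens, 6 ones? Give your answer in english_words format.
Convert 0b1010000011011 (binary) → 4096 + 1024 + 16 + 8 + 2 + 1 = 5147 (decimal)
Convert 2 thousands, 6 hundreds, 4 tens, 6 ones (place-value notation) → 2×1000 + 6×100 + 4×10 + 6 = 2646 (decimal)
Compute 5147 - 2646 = 2501
Convert 2501 (decimal) → 2501 = 2×1000 + 5×100 + 1 → two thousand five hundred one (English words)
two thousand five hundred one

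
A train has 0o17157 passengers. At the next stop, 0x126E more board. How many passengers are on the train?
Convert 0o17157 (octal) → 1×4096 + 7×512 + 1×64 + 5×8 + 7 = 7791 (decimal)
Convert 0x126E (hexadecimal) → 1×4096 + 2×256 + 6×16 + 14 = 4718 (decimal)
Compute 7791 + 4718 = 12509
12509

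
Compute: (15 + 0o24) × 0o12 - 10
Convert 0o24 (octal) → 2×8 + 4 = 20 (decimal)
Convert 0o12 (octal) → 1×8 + 2 = 10 (decimal)
Expression in decimal: (15 + 20) × 10 - 10
Parentheses first: 15 + 20 = 35
Multiply: 35 × 10 = 350
Subtract: 350 - 10 = 340
340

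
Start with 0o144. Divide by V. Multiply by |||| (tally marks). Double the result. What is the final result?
Convert 0o144 (octal) → 1×64 + 4×8 + 4 = 100 (decimal)
Start: 100
Convert V (Roman numeral) → 5 (decimal)
100 ÷ 5 = 20
Convert |||| (tally marks) → 4 (decimal)
20 × 4 = 80
80 × 2 = 160
160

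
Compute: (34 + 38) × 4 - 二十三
Convert 二十三 (Chinese numeral) → 2×10 + 3 = 23 (decimal)
Expression in decimal: (34 + 38) × 4 - 23
Parentheses first: 34 + 38 = 72
Multiply: 72 × 4 = 288
Subtract: 288 - 23 = 265
265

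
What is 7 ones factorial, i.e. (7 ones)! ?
Convert 7 ones (place-value notation) → 7 (decimal)
Compute 7! = 5040
5040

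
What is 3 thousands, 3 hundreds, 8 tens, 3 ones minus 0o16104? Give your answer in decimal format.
Convert 3 thousands, 3 hundreds, 8 tens, 3 ones (place-value notation) → 3×1000 + 3×100 + 8×10 + 3 = 3383 (decimal)
Convert 0o16104 (octal) → 1×4096 + 6×512 + 1×64 + 4 = 7236 (decimal)
Compute 3383 - 7236 = -3853
-3853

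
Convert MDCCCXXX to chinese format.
Convert MDCCCXXX (Roman numeral) → 1000 + 500 + 100 + 100 + 100 + 10 + 10 + 10 = 1830 (decimal)
Convert 1830 (decimal) → 1830 = 1×1000 + 8×100 + 3×10 → 一千八百三十 (Chinese numeral)
一千八百三十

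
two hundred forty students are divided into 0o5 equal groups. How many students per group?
Convert two hundred forty (English words) → 2×100 + 40 = 240 (decimal)
Convert 0o5 (octal) → 5 (decimal)
Compute 240 ÷ 5 = 48
48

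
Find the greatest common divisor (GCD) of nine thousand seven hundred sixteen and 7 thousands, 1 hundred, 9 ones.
Convert nine thousand seven hundred sixteen (English words) → 9×1000 + 7×100 + 16 = 9716 (decimal)
Convert 7 thousands, 1 hundred, 9 ones (place-value notation) → 7×1000 + 1×100 + 9 = 7109 (decimal)
Compute gcd(9716, 7109) = 1
1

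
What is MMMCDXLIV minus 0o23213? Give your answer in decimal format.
Convert MMMCDXLIV (Roman numeral) → 1000 + 1000 + 1000 + 400 + 40 + 4 = 3444 (decimal)
Convert 0o23213 (octal) → 2×4096 + 3×512 + 2×64 + 1×8 + 3 = 9867 (decimal)
Compute 3444 - 9867 = -6423
-6423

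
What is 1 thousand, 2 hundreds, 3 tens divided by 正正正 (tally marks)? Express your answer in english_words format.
Convert 1 thousand, 2 hundreds, 3 tens (place-value notation) → 1×1000 + 2×100 + 3×10 = 1230 (decimal)
Convert 正正正 (tally marks) → 5 + 5 + 5 = 15 (decimal)
Compute 1230 ÷ 15 = 82
Convert 82 (decimal) → eighty-two (English words)
eighty-two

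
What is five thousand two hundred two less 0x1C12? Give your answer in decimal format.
Convert five thousand two hundred two (English words) → 5×1000 + 2×100 + 2 = 5202 (decimal)
Convert 0x1C12 (hexadecimal) → 1×4096 + 12×256 + 1×16 + 2 = 7186 (decimal)
Compute 5202 - 7186 = -1984
-1984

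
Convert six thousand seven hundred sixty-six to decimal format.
Convert six thousand seven hundred sixty-six (English words) → 6×1000 + 7×100 + 66 = 6766 (decimal)
6766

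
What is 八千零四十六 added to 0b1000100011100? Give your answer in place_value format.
Convert 八千零四十六 (Chinese numeral) → 8×1000 + 4×10 + 6 = 8046 (decimal)
Convert 0b1000100011100 (binary) → 4096 + 256 + 16 + 8 + 4 = 4380 (decimal)
Compute 8046 + 4380 = 12426
Convert 12426 (decimal) → 12426 = 12×1000 + 4×100 + 2×10 + 6 → 12 thousands, 4 hundreds, 2 tens, 6 ones (place-value notation)
12 thousands, 4 hundreds, 2 tens, 6 ones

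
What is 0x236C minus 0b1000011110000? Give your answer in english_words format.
Convert 0x236C (hexadecimal) → 2×4096 + 3×256 + 6×16 + 12 = 9068 (decimal)
Convert 0b1000011110000 (binary) → 4096 + 128 + 64 + 32 + 16 = 4336 (decimal)
Compute 9068 - 4336 = 4732
Convert 4732 (decimal) → 4732 = 4×1000 + 7×100 + 32 → four thousand seven hundred thirty-two (English words)
four thousand seven hundred thirty-two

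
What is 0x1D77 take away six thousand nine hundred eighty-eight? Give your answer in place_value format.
Convert 0x1D77 (hexadecimal) → 1×4096 + 13×256 + 7×16 + 7 = 7543 (decimal)
Convert six thousand nine hundred eighty-eight (English words) → 6×1000 + 9×100 + 88 = 6988 (decimal)
Compute 7543 - 6988 = 555
Convert 555 (decimal) → 555 = 5×100 + 5×10 + 5 → 5 hundreds, 5 tens, 5 ones (place-value notation)
5 hundreds, 5 tens, 5 ones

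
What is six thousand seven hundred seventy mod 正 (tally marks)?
Convert six thousand seven hundred seventy (English words) → 6×1000 + 7×100 + 70 = 6770 (decimal)
Convert 正 (tally marks) → 5 (decimal)
Compute 6770 mod 5 = 0
0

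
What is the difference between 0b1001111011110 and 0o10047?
Convert 0b1001111011110 (binary) → 4096 + 512 + 256 + 128 + 64 + 16 + 8 + 4 + 2 = 5086 (decimal)
Convert 0o10047 (octal) → 1×4096 + 4×8 + 7 = 4135 (decimal)
Difference: |5086 - 4135| = 951
951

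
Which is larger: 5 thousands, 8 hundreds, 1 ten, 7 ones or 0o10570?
Convert 5 thousands, 8 hundreds, 1 ten, 7 ones (place-value notation) → 5×1000 + 8×100 + 1×10 + 7 = 5817 (decimal)
Convert 0o10570 (octal) → 1×4096 + 5×64 + 7×8 = 4472 (decimal)
Compare 5817 vs 4472: larger = 5817
5817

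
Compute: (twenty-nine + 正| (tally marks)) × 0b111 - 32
Convert twenty-nine (English words) → 29 (decimal)
Convert 正| (tally marks) → 5 + 1 = 6 (decimal)
Convert 0b111 (binary) → 4 + 2 + 1 = 7 (decimal)
Expression in decimal: (29 + 6) × 7 - 32
Parentheses first: 29 + 6 = 35
Multiply: 35 × 7 = 245
Subtract: 245 - 32 = 213
213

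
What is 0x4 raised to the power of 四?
Convert 0x4 (hexadecimal) → 4 (decimal)
Convert 四 (Chinese numeral) → 4 (decimal)
Compute 4 ^ 4 = 256
256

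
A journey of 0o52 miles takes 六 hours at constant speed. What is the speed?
Convert 0o52 (octal) → 5×8 + 2 = 42 (decimal)
Convert 六 (Chinese numeral) → 6 (decimal)
Compute 42 ÷ 6 = 7
7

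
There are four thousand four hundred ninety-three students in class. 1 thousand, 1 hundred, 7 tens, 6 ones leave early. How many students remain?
Convert four thousand four hundred ninety-three (English words) → 4×1000 + 4×100 + 93 = 4493 (decimal)
Convert 1 thousand, 1 hundred, 7 tens, 6 ones (place-value notation) → 1×1000 + 1×100 + 7×10 + 6 = 1176 (decimal)
Compute 4493 - 1176 = 3317
3317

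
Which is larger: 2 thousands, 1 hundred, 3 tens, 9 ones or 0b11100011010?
Convert 2 thousands, 1 hundred, 3 tens, 9 ones (place-value notation) → 2×1000 + 1×100 + 3×10 + 9 = 2139 (decimal)
Convert 0b11100011010 (binary) → 1024 + 512 + 256 + 16 + 8 + 2 = 1818 (decimal)
Compare 2139 vs 1818: larger = 2139
2139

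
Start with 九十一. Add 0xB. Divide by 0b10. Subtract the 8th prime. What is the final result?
Convert 九十一 (Chinese numeral) → 9×10 + 1 = 91 (decimal)
Start: 91
Convert 0xB (hexadecimal) → 11 (decimal)
91 + 11 = 102
Convert 0b10 (binary) → 2 (decimal)
102 ÷ 2 = 51
Convert the 8th prime (prime index) → 19 (decimal)
51 - 19 = 32
32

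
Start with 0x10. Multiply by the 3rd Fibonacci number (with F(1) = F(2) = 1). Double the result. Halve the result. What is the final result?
Convert 0x10 (hexadecimal) → 1×16 = 16 (decimal)
Start: 16
Convert the 3rd Fibonacci number (with F(1) = F(2) = 1) (Fibonacci index) → 1, 1, 2 → 2 (decimal)
16 × 2 = 32
32 × 2 = 64
64 ÷ 2 = 32
32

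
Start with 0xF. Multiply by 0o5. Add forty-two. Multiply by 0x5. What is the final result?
Convert 0xF (hexadecimal) → 15 (decimal)
Start: 15
Convert 0o5 (octal) → 5 (decimal)
15 × 5 = 75
Convert forty-two (English words) → 42 (decimal)
75 + 42 = 117
Convert 0x5 (hexadecimal) → 5 (decimal)
117 × 5 = 585
585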